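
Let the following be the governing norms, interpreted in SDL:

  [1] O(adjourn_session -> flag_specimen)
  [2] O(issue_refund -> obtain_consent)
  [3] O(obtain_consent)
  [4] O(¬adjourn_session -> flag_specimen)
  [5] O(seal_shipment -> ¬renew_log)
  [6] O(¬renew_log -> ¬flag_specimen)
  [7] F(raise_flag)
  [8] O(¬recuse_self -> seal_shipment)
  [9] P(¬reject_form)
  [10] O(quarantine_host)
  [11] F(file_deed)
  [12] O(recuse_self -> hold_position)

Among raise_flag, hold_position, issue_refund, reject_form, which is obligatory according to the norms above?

By case analysis on adjourn_session: premise 1 gives O(adjourn_session -> flag_specimen) and premise 4 gives O(¬adjourn_session -> flag_specimen), so O(flag_specimen) either way.
Premise 6, O(¬renew_log -> ¬flag_specimen), contraposes to O(flag_specimen -> renew_log); with O(flag_specimen) we get O(renew_log).
Premise 5 is O(seal_shipment -> ¬renew_log); contrapositively O(renew_log -> ¬seal_shipment). Since O(renew_log) holds, K gives O(¬seal_shipment).
Premise 8, O(¬recuse_self -> seal_shipment), contraposes to O(¬seal_shipment -> recuse_self); with O(¬seal_shipment) we get O(recuse_self).
With premise 12, O(recuse_self -> hold_position), the K-axiom yields O(hold_position).
So O(hold_position) holds — hold_position is obligatory. None of the other listed options is made obligatory by any chain of premises.

hold_position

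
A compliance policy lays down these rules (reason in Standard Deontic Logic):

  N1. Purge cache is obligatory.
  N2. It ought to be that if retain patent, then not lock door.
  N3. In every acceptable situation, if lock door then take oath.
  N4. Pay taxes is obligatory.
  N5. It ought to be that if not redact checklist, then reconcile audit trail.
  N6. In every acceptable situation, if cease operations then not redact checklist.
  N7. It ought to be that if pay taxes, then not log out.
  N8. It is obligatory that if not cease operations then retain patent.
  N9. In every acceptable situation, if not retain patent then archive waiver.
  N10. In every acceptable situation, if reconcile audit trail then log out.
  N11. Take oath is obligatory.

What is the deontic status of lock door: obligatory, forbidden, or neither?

Premise 4 states O(pay_taxes) outright.
With premise 7, O(pay_taxes → ¬log_out), the K-axiom yields O(¬log_out).
Premise 10, O(reconcile_audit_trail → log_out), contraposes to O(¬log_out → ¬reconcile_audit_trail); with O(¬log_out) we get O(¬reconcile_audit_trail).
Premise 5, O(¬redact_checklist → reconcile_audit_trail), contraposes to O(¬reconcile_audit_trail → redact_checklist); with O(¬reconcile_audit_trail) we get O(redact_checklist).
Premise 6 is O(cease_operations → ¬redact_checklist); contrapositively O(redact_checklist → ¬cease_operations). Since O(redact_checklist) holds, K gives O(¬cease_operations).
From O(¬cease_operations) and premise 8, O(¬cease_operations → retain_patent), we obtain O(retain_patent).
Premise 2 is O(retain_patent → ¬lock_door); since O(retain_patent), deontic closure gives O(¬lock_door).
Premises 1, 3, 9, 11 do not contribute to this derivation.
Thus O(¬lock_door), which is F(lock_door): lock_door is forbidden.

Forbidden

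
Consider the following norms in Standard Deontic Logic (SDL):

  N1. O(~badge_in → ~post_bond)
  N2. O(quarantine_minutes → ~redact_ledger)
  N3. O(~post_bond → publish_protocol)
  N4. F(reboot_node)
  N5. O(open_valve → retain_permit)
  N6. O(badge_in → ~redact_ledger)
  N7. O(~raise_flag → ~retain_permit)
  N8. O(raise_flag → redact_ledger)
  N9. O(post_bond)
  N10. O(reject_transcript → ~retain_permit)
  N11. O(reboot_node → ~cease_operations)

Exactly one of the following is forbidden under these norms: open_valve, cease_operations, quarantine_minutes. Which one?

open_valve

Premise 9 gives O(post_bond).
Premise 1 is O(~badge_in → ~post_bond); contrapositively O(post_bond → badge_in). Since O(post_bond) holds, K gives O(badge_in).
Premise 6 is O(badge_in → ~redact_ledger); since O(badge_in), deontic closure gives O(~redact_ledger).
Premise 8, O(raise_flag → redact_ledger), contraposes to O(~redact_ledger → ~raise_flag); with O(~redact_ledger) we get O(~raise_flag).
With premise 7, O(~raise_flag → ~retain_permit), the K-axiom yields O(~retain_permit).
Premise 5, O(open_valve → retain_permit), contraposes to O(~retain_permit → ~open_valve); with O(~retain_permit) we get O(~open_valve).
So O(~open_valve) holds, i.e. open_valve is forbidden. None of the other listed options is forbidden under the premises.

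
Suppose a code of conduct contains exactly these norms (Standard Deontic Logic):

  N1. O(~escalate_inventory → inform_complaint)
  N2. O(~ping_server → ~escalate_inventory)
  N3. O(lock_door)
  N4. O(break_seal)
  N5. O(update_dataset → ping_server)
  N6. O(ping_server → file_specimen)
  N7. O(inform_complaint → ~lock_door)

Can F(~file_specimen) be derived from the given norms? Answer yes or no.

Yes

From premise 3 we have O(lock_door).
Premise 7, O(inform_complaint → ~lock_door), contraposes to O(lock_door → ~inform_complaint); with O(lock_door) we get O(~inform_complaint).
The contrapositive of premise 1 (O(~escalate_inventory → inform_complaint)) is O(~inform_complaint → escalate_inventory), and O(~inform_complaint) is already established, so O(escalate_inventory).
Premise 2, O(~ping_server → ~escalate_inventory), contraposes to O(escalate_inventory → ping_server); with O(escalate_inventory) we get O(ping_server).
Premise 6 is O(ping_server → file_specimen); since O(ping_server), deontic closure gives O(file_specimen).
Premises 4, 5 do not contribute to this derivation.
So O(file_specimen) holds, i.e. F(~file_specimen). The claim follows.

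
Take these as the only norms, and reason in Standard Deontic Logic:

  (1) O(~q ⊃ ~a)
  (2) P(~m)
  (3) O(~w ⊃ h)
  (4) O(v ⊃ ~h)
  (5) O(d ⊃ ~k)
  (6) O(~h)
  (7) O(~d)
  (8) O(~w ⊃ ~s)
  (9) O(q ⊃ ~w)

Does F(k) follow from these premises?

No

Premise 5 is O(d ⊃ ~k), but O(d) is not derivable from the premises, so it does not yield O(~k).
No other premise forces O(~k). An ideal world satisfying every premise can still have k true, so F(k) is not derivable.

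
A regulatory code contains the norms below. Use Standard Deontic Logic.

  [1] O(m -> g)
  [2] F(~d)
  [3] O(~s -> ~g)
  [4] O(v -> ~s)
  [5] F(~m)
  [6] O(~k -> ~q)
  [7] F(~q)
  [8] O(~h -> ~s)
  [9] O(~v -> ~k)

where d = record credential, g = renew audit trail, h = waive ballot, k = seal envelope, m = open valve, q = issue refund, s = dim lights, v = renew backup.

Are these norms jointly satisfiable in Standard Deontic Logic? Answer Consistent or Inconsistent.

F(~q) at premise 7 means O(q).
The contrapositive of premise 6 (O(~k -> ~q)) is O(q -> k), and O(q) is already established, so O(k).
Premise 9, O(~v -> ~k), contraposes to O(k -> v); with O(k) we get O(v).
With premise 4, O(v -> ~s), the K-axiom yields O(~s).
From O(~s) and premise 3, O(~s -> ~g), we obtain O(~g).
Premise 1, O(m -> g), contraposes to O(~g -> ~m); with O(~g) we get O(~m).
However, F(~m) at premise 5 amounts to O(m).
We now have both O(~m) and O(m) — m is simultaneously obligatory and forbidden, violating the D-axiom.

Inconsistent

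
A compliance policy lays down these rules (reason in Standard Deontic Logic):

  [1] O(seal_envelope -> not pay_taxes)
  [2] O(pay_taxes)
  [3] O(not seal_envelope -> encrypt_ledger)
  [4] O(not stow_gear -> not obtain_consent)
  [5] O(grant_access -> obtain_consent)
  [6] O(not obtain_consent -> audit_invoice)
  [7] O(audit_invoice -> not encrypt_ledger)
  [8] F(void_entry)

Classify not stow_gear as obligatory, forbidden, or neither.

Forbidden

Premise 2 states O(pay_taxes) outright.
Premise 1 is O(seal_envelope -> not pay_taxes); contrapositively O(pay_taxes -> not seal_envelope). Since O(pay_taxes) holds, K gives O(not seal_envelope).
Premise 3 is O(not seal_envelope -> encrypt_ledger); since O(not seal_envelope), deontic closure gives O(encrypt_ledger).
Premise 7 is O(audit_invoice -> not encrypt_ledger); contrapositively O(encrypt_ledger -> not audit_invoice). Since O(encrypt_ledger) holds, K gives O(not audit_invoice).
Premise 6, O(not obtain_consent -> audit_invoice), contraposes to O(not audit_invoice -> obtain_consent); with O(not audit_invoice) we get O(obtain_consent).
The contrapositive of premise 4 (O(not stow_gear -> not obtain_consent)) is O(obtain_consent -> stow_gear), and O(obtain_consent) is already established, so O(stow_gear).
Premises 5, 8 do not contribute to this derivation.
Thus O(stow_gear), which is F(not stow_gear): not stow_gear is forbidden.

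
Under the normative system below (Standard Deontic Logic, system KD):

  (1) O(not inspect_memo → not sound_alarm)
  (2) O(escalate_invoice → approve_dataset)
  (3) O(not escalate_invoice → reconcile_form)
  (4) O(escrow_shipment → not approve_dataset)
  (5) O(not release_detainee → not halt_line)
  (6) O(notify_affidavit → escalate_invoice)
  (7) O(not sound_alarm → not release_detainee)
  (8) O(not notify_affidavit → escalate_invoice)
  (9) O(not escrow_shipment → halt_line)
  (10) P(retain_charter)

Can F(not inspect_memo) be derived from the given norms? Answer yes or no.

By case analysis on notify_affidavit: premise 6 gives O(notify_affidavit → escalate_invoice) and premise 8 gives O(not notify_affidavit → escalate_invoice), so O(escalate_invoice) either way.
Premise 2 is O(escalate_invoice → approve_dataset); since O(escalate_invoice), deontic closure gives O(approve_dataset).
Premise 4 is O(escrow_shipment → not approve_dataset); contrapositively O(approve_dataset → not escrow_shipment). Since O(approve_dataset) holds, K gives O(not escrow_shipment).
Premise 9 is O(not escrow_shipment → halt_line); since O(not escrow_shipment), deontic closure gives O(halt_line).
Premise 5, O(not release_detainee → not halt_line), contraposes to O(halt_line → release_detainee); with O(halt_line) we get O(release_detainee).
Premise 7 is O(not sound_alarm → not release_detainee); contrapositively O(release_detainee → sound_alarm). Since O(release_detainee) holds, K gives O(sound_alarm).
Premise 1 is O(not inspect_memo → not sound_alarm); contrapositively O(sound_alarm → inspect_memo). Since O(sound_alarm) holds, K gives O(inspect_memo).
Premises 3, 10 do not contribute to this derivation.
So O(inspect_memo) holds, i.e. F(not inspect_memo). The claim follows.

Yes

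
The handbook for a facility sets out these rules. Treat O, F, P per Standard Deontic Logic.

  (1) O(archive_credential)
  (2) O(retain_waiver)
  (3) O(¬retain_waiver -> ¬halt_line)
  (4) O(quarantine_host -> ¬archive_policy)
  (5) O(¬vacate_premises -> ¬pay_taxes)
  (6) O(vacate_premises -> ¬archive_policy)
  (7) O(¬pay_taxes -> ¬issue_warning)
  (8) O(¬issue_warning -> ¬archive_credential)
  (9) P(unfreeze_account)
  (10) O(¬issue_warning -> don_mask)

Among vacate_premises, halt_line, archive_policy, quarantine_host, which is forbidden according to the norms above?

From premise 1 we have O(archive_credential).
Premise 8 is O(¬issue_warning -> ¬archive_credential); contrapositively O(archive_credential -> issue_warning). Since O(archive_credential) holds, K gives O(issue_warning).
Premise 7 is O(¬pay_taxes -> ¬issue_warning); contrapositively O(issue_warning -> pay_taxes). Since O(issue_warning) holds, K gives O(pay_taxes).
The contrapositive of premise 5 (O(¬vacate_premises -> ¬pay_taxes)) is O(pay_taxes -> vacate_premises), and O(pay_taxes) is already established, so O(vacate_premises).
From O(vacate_premises) and premise 6, O(vacate_premises -> ¬archive_policy), we obtain O(¬archive_policy).
So O(¬archive_policy) holds, i.e. archive_policy is forbidden. None of the other listed options is forbidden under the premises.

archive_policy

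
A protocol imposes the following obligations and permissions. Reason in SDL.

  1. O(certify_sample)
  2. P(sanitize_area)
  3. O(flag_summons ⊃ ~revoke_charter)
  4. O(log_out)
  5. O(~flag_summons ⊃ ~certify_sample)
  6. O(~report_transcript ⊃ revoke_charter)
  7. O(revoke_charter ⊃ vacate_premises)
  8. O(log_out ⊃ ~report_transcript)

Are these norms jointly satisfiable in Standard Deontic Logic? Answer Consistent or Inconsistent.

Premise 1 states O(certify_sample) outright.
The contrapositive of premise 5 (O(~flag_summons ⊃ ~certify_sample)) is O(certify_sample ⊃ flag_summons), and O(certify_sample) is already established, so O(flag_summons).
From O(flag_summons) and premise 3, O(flag_summons ⊃ ~revoke_charter), we obtain O(~revoke_charter).
Premise 6, O(~report_transcript ⊃ revoke_charter), contraposes to O(~revoke_charter ⊃ report_transcript); with O(~revoke_charter) we get O(report_transcript).
The contrapositive of premise 8 (O(log_out ⊃ ~report_transcript)) is O(report_transcript ⊃ ~log_out), and O(report_transcript) is already established, so O(~log_out).
However, premise 4 gives O(log_out).
We now have both O(~log_out) and O(log_out) — log_out is simultaneously obligatory and forbidden, violating the D-axiom.

Inconsistent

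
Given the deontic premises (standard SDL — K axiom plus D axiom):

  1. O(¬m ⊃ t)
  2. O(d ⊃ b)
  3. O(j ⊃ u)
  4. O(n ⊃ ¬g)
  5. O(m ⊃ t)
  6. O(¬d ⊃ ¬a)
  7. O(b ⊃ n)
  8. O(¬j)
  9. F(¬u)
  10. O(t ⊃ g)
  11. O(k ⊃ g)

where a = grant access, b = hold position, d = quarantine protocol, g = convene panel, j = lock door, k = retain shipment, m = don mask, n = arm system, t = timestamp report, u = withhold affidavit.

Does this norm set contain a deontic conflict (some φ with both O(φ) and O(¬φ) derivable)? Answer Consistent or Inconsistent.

Consistent

Premise 3 is O(j ⊃ u); even if O(u) held, inferring O(j) would be affirming the consequent — invalid.
So O(j) is not derivable, and the apparent clash with O(¬j) does not arise.
A world satisfying every obligation exists (e.g. a=false, b=false, d=false, g=true, j=false, k=false, m=false, n=false, t=true, u=true); no atom is both obligatory and forbidden, so the set is consistent.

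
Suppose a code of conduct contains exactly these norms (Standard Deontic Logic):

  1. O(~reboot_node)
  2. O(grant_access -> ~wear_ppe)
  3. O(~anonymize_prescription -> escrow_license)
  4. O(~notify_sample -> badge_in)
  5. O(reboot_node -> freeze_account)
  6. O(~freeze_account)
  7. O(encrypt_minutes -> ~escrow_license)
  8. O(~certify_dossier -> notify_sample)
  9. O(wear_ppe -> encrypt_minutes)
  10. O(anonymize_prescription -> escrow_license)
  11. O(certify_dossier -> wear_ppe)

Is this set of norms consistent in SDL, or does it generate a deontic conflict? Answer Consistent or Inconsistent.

Premise 5 is O(reboot_node -> freeze_account), but O(reboot_node) is not derivable from the premises, so it does not yield O(freeze_account).
So O(freeze_account) is not derivable, and the apparent clash with O(~freeze_account) does not arise.
A world satisfying every obligation exists (e.g. anonymize_prescription=false, badge_in=false, certify_dossier=false, encrypt_minutes=false, escrow_license=true, freeze_account=false, grant_access=false, notify_sample=true, reboot_node=false, wear_ppe=false); no atom is both obligatory and forbidden, so the set is consistent.

Consistent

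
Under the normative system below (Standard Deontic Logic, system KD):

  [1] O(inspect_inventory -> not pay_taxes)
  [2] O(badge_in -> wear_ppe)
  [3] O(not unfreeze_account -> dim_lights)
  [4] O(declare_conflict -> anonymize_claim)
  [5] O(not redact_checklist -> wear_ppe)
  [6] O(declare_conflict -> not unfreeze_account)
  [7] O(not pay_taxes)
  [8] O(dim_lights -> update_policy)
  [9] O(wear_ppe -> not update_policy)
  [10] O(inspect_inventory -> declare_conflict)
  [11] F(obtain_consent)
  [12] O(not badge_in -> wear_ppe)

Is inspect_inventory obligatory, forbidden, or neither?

Forbidden

Premises 12 and 2 cover both cases: O(not badge_in -> wear_ppe) and O(badge_in -> wear_ppe). Since not badge_in ∨ badge_in is a tautology, O(wear_ppe) follows.
From O(wear_ppe) and premise 9, O(wear_ppe -> not update_policy), we obtain O(not update_policy).
Premise 8, O(dim_lights -> update_policy), contraposes to O(not update_policy -> not dim_lights); with O(not update_policy) we get O(not dim_lights).
Premise 3 is O(not unfreeze_account -> dim_lights); contrapositively O(not dim_lights -> unfreeze_account). Since O(not dim_lights) holds, K gives O(unfreeze_account).
Premise 6 is O(declare_conflict -> not unfreeze_account); contrapositively O(unfreeze_account -> not declare_conflict). Since O(unfreeze_account) holds, K gives O(not declare_conflict).
The contrapositive of premise 10 (O(inspect_inventory -> declare_conflict)) is O(not declare_conflict -> not inspect_inventory), and O(not declare_conflict) is already established, so O(not inspect_inventory).
Premises 1, 4, 5, 7, 11 do not contribute to this derivation.
Thus O(not inspect_inventory), which is F(inspect_inventory): inspect_inventory is forbidden.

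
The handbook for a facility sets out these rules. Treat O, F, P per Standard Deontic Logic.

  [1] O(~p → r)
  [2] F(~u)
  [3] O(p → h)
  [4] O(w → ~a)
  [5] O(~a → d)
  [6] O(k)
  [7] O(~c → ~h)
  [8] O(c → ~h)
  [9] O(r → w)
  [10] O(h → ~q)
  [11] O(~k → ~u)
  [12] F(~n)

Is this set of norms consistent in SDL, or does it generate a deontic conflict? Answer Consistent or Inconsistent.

Consistent

Premise 11 is O(~k → ~u), but O(~k) is not derivable from the premises, so it does not yield O(~u).
So O(~u) is not derivable, and the apparent clash with O(u) does not arise.
A world satisfying every obligation exists (e.g. a=false, c=false, d=true, h=false, k=true, n=true, p=false, q=false, r=true, u=true, w=true); no atom is both obligatory and forbidden, so the set is consistent.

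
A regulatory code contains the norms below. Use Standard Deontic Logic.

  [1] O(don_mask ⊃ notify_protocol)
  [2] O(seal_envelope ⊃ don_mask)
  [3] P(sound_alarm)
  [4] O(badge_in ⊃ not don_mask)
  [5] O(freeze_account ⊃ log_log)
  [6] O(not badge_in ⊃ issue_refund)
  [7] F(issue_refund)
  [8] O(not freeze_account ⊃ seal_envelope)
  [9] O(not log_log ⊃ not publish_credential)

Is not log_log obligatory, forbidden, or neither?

Forbidden

Premise 7, F(issue_refund), is equivalent to O(not issue_refund).
Premise 6 is O(not badge_in ⊃ issue_refund); contrapositively O(not issue_refund ⊃ badge_in). Since O(not issue_refund) holds, K gives O(badge_in).
Premise 4 is O(badge_in ⊃ not don_mask); since O(badge_in), deontic closure gives O(not don_mask).
Premise 2, O(seal_envelope ⊃ don_mask), contraposes to O(not don_mask ⊃ not seal_envelope); with O(not don_mask) we get O(not seal_envelope).
The contrapositive of premise 8 (O(not freeze_account ⊃ seal_envelope)) is O(not seal_envelope ⊃ freeze_account), and O(not seal_envelope) is already established, so O(freeze_account).
Premise 5 is O(freeze_account ⊃ log_log); since O(freeze_account), deontic closure gives O(log_log).
Premises 1, 3, 9 do not contribute to this derivation.
Thus O(log_log), which is F(not log_log): not log_log is forbidden.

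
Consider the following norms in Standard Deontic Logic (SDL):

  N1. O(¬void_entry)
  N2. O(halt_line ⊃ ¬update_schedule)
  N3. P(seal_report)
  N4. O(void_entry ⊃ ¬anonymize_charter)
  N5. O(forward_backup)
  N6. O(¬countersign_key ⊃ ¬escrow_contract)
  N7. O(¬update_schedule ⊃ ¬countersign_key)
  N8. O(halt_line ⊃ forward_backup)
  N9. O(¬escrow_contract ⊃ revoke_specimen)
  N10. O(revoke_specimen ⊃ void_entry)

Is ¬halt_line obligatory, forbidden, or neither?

Obligatory

Premise 1 gives O(¬void_entry).
Premise 10, O(revoke_specimen ⊃ void_entry), contraposes to O(¬void_entry ⊃ ¬revoke_specimen); with O(¬void_entry) we get O(¬revoke_specimen).
Premise 9, O(¬escrow_contract ⊃ revoke_specimen), contraposes to O(¬revoke_specimen ⊃ escrow_contract); with O(¬revoke_specimen) we get O(escrow_contract).
Premise 6, O(¬countersign_key ⊃ ¬escrow_contract), contraposes to O(escrow_contract ⊃ countersign_key); with O(escrow_contract) we get O(countersign_key).
Premise 7, O(¬update_schedule ⊃ ¬countersign_key), contraposes to O(countersign_key ⊃ update_schedule); with O(countersign_key) we get O(update_schedule).
Premise 2 is O(halt_line ⊃ ¬update_schedule); contrapositively O(update_schedule ⊃ ¬halt_line). Since O(update_schedule) holds, K gives O(¬halt_line).
Premises 3, 4, 5, 8 do not contribute to this derivation.
Hence ¬halt_line is obligatory.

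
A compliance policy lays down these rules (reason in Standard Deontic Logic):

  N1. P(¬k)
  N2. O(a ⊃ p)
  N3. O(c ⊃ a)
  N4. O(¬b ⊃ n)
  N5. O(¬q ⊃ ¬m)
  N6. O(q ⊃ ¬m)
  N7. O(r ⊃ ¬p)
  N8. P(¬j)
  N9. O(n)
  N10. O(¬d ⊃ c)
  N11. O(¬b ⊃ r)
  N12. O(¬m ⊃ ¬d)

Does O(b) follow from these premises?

Premises 6 and 5 cover both cases: O(q ⊃ ¬m) and O(¬q ⊃ ¬m). Since q ∨ ¬q is a tautology, O(¬m) follows.
From O(¬m) and premise 12, O(¬m ⊃ ¬d), we obtain O(¬d).
Premise 10 is O(¬d ⊃ c); since O(¬d), deontic closure gives O(c).
Applying K to premise 3 (O(c ⊃ a)) and O(c) yields O(a).
With premise 2, O(a ⊃ p), the K-axiom yields O(p).
The contrapositive of premise 7 (O(r ⊃ ¬p)) is O(p ⊃ ¬r), and O(p) is already established, so O(¬r).
The contrapositive of premise 11 (O(¬b ⊃ r)) is O(¬r ⊃ b), and O(¬r) is already established, so O(b).
Premises 1, 4, 8, 9 do not contribute to this derivation.
So O(b) follows.

Yes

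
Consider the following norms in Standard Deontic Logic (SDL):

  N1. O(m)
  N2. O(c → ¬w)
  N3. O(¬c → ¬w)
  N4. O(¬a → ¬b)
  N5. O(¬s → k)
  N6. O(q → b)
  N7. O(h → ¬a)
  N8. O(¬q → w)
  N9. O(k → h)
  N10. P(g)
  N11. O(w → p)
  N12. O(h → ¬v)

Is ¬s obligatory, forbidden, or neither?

Forbidden

Premises 2 and 3 are O(c → ¬w) and O(¬c → ¬w); every ideal world satisfies c or ¬c, so in either case ¬w holds — hence O(¬w).
Premise 8 is O(¬q → w); contrapositively O(¬w → q). Since O(¬w) holds, K gives O(q).
Premise 6 is O(q → b); since O(q), deontic closure gives O(b).
The contrapositive of premise 4 (O(¬a → ¬b)) is O(b → a), and O(b) is already established, so O(a).
The contrapositive of premise 7 (O(h → ¬a)) is O(a → ¬h), and O(a) is already established, so O(¬h).
Premise 9, O(k → h), contraposes to O(¬h → ¬k); with O(¬h) we get O(¬k).
The contrapositive of premise 5 (O(¬s → k)) is O(¬k → s), and O(¬k) is already established, so O(s).
Premises 1, 10, 11, 12 do not contribute to this derivation.
Thus O(s), which is F(¬s): ¬s is forbidden.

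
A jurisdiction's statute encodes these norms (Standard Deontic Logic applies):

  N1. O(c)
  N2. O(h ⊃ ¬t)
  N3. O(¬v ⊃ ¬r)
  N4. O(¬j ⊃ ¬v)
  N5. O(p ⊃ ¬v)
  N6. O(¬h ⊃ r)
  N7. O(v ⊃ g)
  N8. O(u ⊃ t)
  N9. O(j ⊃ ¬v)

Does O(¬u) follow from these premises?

By case analysis on j: premise 9 gives O(j ⊃ ¬v) and premise 4 gives O(¬j ⊃ ¬v), so O(¬v) either way.
Applying K to premise 3 (O(¬v ⊃ ¬r)) and O(¬v) yields O(¬r).
The contrapositive of premise 6 (O(¬h ⊃ r)) is O(¬r ⊃ h), and O(¬r) is already established, so O(h).
Premise 2 is O(h ⊃ ¬t); since O(h), deontic closure gives O(¬t).
Premise 8, O(u ⊃ t), contraposes to O(¬t ⊃ ¬u); with O(¬t) we get O(¬u).
Premises 1, 5, 7 do not contribute to this derivation.
So O(¬u) follows.

Yes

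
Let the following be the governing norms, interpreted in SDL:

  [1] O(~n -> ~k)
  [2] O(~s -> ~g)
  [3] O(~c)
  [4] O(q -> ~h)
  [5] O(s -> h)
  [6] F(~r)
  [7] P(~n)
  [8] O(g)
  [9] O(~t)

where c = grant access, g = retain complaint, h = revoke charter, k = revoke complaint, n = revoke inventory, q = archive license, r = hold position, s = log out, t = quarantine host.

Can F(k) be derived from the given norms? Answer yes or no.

Premise 1 is O(~n -> ~k), but O(~n) is not derivable from the premises (the permission P(~n) asserts only ~O(n), not O(~n)), so it does not yield O(~k).
No other premise forces O(~k). An ideal world satisfying every premise can still have k true, so F(k) is not derivable.

No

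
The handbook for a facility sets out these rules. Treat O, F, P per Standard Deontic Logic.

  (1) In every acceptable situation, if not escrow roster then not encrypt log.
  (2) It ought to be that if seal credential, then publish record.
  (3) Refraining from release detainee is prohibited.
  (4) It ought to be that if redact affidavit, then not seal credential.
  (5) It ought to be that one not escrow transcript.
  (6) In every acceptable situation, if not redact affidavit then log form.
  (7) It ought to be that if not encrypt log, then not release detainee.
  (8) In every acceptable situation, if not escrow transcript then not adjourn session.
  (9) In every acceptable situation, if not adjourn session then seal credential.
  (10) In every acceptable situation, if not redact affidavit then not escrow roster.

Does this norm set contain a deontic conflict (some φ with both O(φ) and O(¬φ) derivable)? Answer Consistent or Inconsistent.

Inconsistent

Premise 3 is F(¬release_detainee), i.e. O(release_detainee).
The contrapositive of premise 7 (O(¬encrypt_log → ¬release_detainee)) is O(release_detainee → encrypt_log), and O(release_detainee) is already established, so O(encrypt_log).
Premise 1 is O(¬escrow_roster → ¬encrypt_log); contrapositively O(encrypt_log → escrow_roster). Since O(encrypt_log) holds, K gives O(escrow_roster).
Premise 10, O(¬redact_affidavit → ¬escrow_roster), contraposes to O(escrow_roster → redact_affidavit); with O(escrow_roster) we get O(redact_affidavit).
Premise 4 is O(redact_affidavit → ¬seal_credential); since O(redact_affidavit), deontic closure gives O(¬seal_credential).
The contrapositive of premise 9 (O(¬adjourn_session → seal_credential)) is O(¬seal_credential → adjourn_session), and O(¬seal_credential) is already established, so O(adjourn_session).
Premise 8 is O(¬escrow_transcript → ¬adjourn_session); contrapositively O(adjourn_session → escrow_transcript). Since O(adjourn_session) holds, K gives O(escrow_transcript).
Yet premise 5 states O(¬escrow_transcript).
We now have both O(escrow_transcript) and O(¬escrow_transcript) — escrow_transcript is simultaneously obligatory and forbidden, violating the D-axiom.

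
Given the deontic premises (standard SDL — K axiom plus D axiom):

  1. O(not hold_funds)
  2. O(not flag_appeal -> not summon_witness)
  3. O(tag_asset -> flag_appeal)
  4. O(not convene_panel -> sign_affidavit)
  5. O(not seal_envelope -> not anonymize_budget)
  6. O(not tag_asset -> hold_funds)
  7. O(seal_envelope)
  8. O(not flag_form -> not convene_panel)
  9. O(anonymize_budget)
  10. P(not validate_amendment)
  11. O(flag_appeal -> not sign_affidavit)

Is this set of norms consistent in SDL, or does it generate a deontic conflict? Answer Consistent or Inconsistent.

Consistent

Premise 5 is O(not seal_envelope -> not anonymize_budget), but O(not seal_envelope) is not derivable from the premises, so it does not yield O(not anonymize_budget).
So O(not anonymize_budget) is not derivable, and the apparent clash with O(anonymize_budget) does not arise.
A world satisfying every obligation exists (e.g. anonymize_budget=true, convene_panel=true, flag_appeal=true, flag_form=true, hold_funds=false, seal_envelope=true, sign_affidavit=false, summon_witness=false, tag_asset=true, validate_amendment=false); no atom is both obligatory and forbidden, so the set is consistent.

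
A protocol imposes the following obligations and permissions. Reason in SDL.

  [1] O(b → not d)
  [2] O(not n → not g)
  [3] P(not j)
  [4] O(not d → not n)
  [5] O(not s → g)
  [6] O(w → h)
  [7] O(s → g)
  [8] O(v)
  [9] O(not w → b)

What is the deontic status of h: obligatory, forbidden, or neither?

Premises 5 and 7 are O(not s → g) and O(s → g); every ideal world satisfies not s or s, so in either case g holds — hence O(g).
The contrapositive of premise 2 (O(not n → not g)) is O(g → n), and O(g) is already established, so O(n).
Premise 4 is O(not d → not n); contrapositively O(n → d). Since O(n) holds, K gives O(d).
Premise 1 is O(b → not d); contrapositively O(d → not b). Since O(d) holds, K gives O(not b).
Premise 9, O(not w → b), contraposes to O(not b → w); with O(not b) we get O(w).
With premise 6, O(w → h), the K-axiom yields O(h).
Premises 3, 8 do not contribute to this derivation.
Hence h is obligatory.

Obligatory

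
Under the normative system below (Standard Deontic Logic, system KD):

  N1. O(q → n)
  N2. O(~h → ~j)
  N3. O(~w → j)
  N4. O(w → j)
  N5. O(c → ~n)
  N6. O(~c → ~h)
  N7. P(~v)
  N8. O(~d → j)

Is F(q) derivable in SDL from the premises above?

Premises 3 and 4 are O(~w → j) and O(w → j); every ideal world satisfies ~w or w, so in either case j holds — hence O(j).
The contrapositive of premise 2 (O(~h → ~j)) is O(j → h), and O(j) is already established, so O(h).
Premise 6 is O(~c → ~h); contrapositively O(h → c). Since O(h) holds, K gives O(c).
From O(c) and premise 5, O(c → ~n), we obtain O(~n).
The contrapositive of premise 1 (O(q → n)) is O(~n → ~q), and O(~n) is already established, so O(~q).
Premises 7, 8 do not contribute to this derivation.
So O(~q) holds, i.e. F(q). The claim follows.

Yes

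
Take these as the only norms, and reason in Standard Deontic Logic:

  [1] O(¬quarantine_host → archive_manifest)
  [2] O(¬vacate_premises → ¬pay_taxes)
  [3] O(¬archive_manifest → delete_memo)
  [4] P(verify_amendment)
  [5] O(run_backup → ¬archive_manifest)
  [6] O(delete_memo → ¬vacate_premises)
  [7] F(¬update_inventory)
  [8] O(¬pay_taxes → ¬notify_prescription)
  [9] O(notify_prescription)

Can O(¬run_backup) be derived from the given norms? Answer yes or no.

Premise 9 gives O(notify_prescription).
The contrapositive of premise 8 (O(¬pay_taxes → ¬notify_prescription)) is O(notify_prescription → pay_taxes), and O(notify_prescription) is already established, so O(pay_taxes).
Premise 2 is O(¬vacate_premises → ¬pay_taxes); contrapositively O(pay_taxes → vacate_premises). Since O(pay_taxes) holds, K gives O(vacate_premises).
Premise 6 is O(delete_memo → ¬vacate_premises); contrapositively O(vacate_premises → ¬delete_memo). Since O(vacate_premises) holds, K gives O(¬delete_memo).
Premise 3 is O(¬archive_manifest → delete_memo); contrapositively O(¬delete_memo → archive_manifest). Since O(¬delete_memo) holds, K gives O(archive_manifest).
The contrapositive of premise 5 (O(run_backup → ¬archive_manifest)) is O(archive_manifest → ¬run_backup), and O(archive_manifest) is already established, so O(¬run_backup).
Premises 1, 4, 7 do not contribute to this derivation.
So O(¬run_backup) follows.

Yes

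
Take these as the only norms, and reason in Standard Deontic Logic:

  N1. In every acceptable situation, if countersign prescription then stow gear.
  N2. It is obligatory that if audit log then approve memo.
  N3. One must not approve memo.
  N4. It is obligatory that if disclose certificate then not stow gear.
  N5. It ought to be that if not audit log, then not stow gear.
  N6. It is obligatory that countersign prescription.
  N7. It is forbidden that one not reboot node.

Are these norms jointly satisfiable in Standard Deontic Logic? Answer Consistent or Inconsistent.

Inconsistent

Premise 3 is F(approve_memo), i.e. O(¬approve_memo).
Premise 2, O(audit_log → approve_memo), contraposes to O(¬approve_memo → ¬audit_log); with O(¬approve_memo) we get O(¬audit_log).
Premise 5 is O(¬audit_log → ¬stow_gear); since O(¬audit_log), deontic closure gives O(¬stow_gear).
The contrapositive of premise 1 (O(countersign_prescription → stow_gear)) is O(¬stow_gear → ¬countersign_prescription), and O(¬stow_gear) is already established, so O(¬countersign_prescription).
Yet premise 6 states O(countersign_prescription).
We now have both O(¬countersign_prescription) and O(countersign_prescription) — countersign_prescription is simultaneously obligatory and forbidden, violating the D-axiom.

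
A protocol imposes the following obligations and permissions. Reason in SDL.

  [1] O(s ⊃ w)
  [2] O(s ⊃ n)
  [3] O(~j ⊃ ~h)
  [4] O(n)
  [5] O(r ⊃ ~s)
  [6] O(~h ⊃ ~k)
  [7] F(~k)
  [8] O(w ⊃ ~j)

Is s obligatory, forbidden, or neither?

F(~k) at premise 7 means O(k).
Premise 6 is O(~h ⊃ ~k); contrapositively O(k ⊃ h). Since O(k) holds, K gives O(h).
The contrapositive of premise 3 (O(~j ⊃ ~h)) is O(h ⊃ j), and O(h) is already established, so O(j).
Premise 8, O(w ⊃ ~j), contraposes to O(j ⊃ ~w); with O(j) we get O(~w).
The contrapositive of premise 1 (O(s ⊃ w)) is O(~w ⊃ ~s), and O(~w) is already established, so O(~s).
Premises 2, 4, 5 do not contribute to this derivation.
Thus O(~s), which is F(s): s is forbidden.

Forbidden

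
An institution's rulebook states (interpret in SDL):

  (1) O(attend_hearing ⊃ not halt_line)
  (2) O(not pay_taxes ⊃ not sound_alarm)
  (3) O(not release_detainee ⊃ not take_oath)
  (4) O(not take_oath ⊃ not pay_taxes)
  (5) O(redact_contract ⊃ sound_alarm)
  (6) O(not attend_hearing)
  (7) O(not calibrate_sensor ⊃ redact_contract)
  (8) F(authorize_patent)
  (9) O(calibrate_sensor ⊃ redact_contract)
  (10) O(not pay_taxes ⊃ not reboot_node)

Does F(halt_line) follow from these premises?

No

Premise 1 is O(attend_hearing ⊃ not halt_line), but O(attend_hearing) is not derivable from the premises, so it does not yield O(not halt_line).
No other premise forces O(not halt_line). An ideal world satisfying every premise can still have halt_line true, so F(halt_line) is not derivable.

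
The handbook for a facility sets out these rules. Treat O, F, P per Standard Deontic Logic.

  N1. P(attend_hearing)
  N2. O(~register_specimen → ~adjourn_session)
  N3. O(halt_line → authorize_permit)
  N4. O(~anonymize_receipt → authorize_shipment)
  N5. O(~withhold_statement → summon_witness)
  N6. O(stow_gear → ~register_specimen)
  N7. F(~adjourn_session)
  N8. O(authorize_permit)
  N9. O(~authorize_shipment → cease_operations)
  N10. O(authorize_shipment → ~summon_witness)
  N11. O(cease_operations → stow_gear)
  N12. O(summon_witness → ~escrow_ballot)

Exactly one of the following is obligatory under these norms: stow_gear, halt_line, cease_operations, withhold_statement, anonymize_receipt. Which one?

withhold_statement

Premise 7 is F(~adjourn_session), i.e. O(adjourn_session).
Premise 2, O(~register_specimen → ~adjourn_session), contraposes to O(adjourn_session → register_specimen); with O(adjourn_session) we get O(register_specimen).
Premise 6 is O(stow_gear → ~register_specimen); contrapositively O(register_specimen → ~stow_gear). Since O(register_specimen) holds, K gives O(~stow_gear).
Premise 11, O(cease_operations → stow_gear), contraposes to O(~stow_gear → ~cease_operations); with O(~stow_gear) we get O(~cease_operations).
Premise 9, O(~authorize_shipment → cease_operations), contraposes to O(~cease_operations → authorize_shipment); with O(~cease_operations) we get O(authorize_shipment).
Premise 10 is O(authorize_shipment → ~summon_witness); since O(authorize_shipment), deontic closure gives O(~summon_witness).
Premise 5 is O(~withhold_statement → summon_witness); contrapositively O(~summon_witness → withhold_statement). Since O(~summon_witness) holds, K gives O(withhold_statement).
So O(withhold_statement) holds — withhold_statement is obligatory. None of the other listed options is made obligatory by any chain of premises.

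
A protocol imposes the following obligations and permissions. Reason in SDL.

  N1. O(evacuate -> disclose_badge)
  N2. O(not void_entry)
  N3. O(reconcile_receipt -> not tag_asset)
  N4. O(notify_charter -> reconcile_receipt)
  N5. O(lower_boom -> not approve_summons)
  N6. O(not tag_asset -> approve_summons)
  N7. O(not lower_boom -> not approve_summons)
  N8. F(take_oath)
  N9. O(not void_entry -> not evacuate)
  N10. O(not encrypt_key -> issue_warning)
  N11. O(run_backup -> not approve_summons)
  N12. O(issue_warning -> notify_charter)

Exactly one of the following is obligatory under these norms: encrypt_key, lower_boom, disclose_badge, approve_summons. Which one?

Premises 5 and 7 cover both cases: O(lower_boom -> not approve_summons) and O(not lower_boom -> not approve_summons). Since lower_boom ∨ not lower_boom is a tautology, O(not approve_summons) follows.
The contrapositive of premise 6 (O(not tag_asset -> approve_summons)) is O(not approve_summons -> tag_asset), and O(not approve_summons) is already established, so O(tag_asset).
Premise 3, O(reconcile_receipt -> not tag_asset), contraposes to O(tag_asset -> not reconcile_receipt); with O(tag_asset) we get O(not reconcile_receipt).
Premise 4, O(notify_charter -> reconcile_receipt), contraposes to O(not reconcile_receipt -> not notify_charter); with O(not reconcile_receipt) we get O(not notify_charter).
Premise 12 is O(issue_warning -> notify_charter); contrapositively O(not notify_charter -> not issue_warning). Since O(not notify_charter) holds, K gives O(not issue_warning).
The contrapositive of premise 10 (O(not encrypt_key -> issue_warning)) is O(not issue_warning -> encrypt_key), and O(not issue_warning) is already established, so O(encrypt_key).
So O(encrypt_key) holds — encrypt_key is obligatory. None of the other listed options is made obligatory by any chain of premises.

encrypt_key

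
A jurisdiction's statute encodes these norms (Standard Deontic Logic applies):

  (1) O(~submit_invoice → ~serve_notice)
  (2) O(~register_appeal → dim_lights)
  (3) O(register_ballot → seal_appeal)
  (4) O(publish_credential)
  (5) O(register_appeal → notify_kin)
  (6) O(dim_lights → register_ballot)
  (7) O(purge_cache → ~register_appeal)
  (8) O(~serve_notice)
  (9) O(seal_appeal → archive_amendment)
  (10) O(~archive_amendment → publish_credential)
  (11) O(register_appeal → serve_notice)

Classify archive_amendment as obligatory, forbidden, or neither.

Obligatory

Premise 8 states O(~serve_notice) outright.
The contrapositive of premise 11 (O(register_appeal → serve_notice)) is O(~serve_notice → ~register_appeal), and O(~serve_notice) is already established, so O(~register_appeal).
Premise 2 is O(~register_appeal → dim_lights); since O(~register_appeal), deontic closure gives O(dim_lights).
Applying K to premise 6 (O(dim_lights → register_ballot)) and O(dim_lights) yields O(register_ballot).
With premise 3, O(register_ballot → seal_appeal), the K-axiom yields O(seal_appeal).
With premise 9, O(seal_appeal → archive_amendment), the K-axiom yields O(archive_amendment).
Premises 1, 4, 5, 7, 10 do not contribute to this derivation.
Hence archive_amendment is obligatory.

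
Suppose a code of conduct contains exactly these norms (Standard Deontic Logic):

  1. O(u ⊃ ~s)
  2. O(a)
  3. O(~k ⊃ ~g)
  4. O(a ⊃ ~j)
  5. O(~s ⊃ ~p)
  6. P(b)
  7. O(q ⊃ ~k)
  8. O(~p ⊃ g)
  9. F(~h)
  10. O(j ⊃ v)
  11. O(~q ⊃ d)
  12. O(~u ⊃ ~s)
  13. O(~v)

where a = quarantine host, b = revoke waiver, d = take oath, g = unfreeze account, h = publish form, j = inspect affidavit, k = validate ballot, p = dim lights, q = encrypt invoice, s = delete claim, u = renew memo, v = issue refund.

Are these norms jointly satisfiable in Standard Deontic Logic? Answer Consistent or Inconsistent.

Consistent

Premise 10 is O(j ⊃ v), but O(j) is not derivable from the premises, so it does not yield O(v).
So O(v) is not derivable, and the apparent clash with O(~v) does not arise.
A world satisfying every obligation exists (e.g. a=true, b=false, d=true, g=true, h=true, j=false, k=true, p=false, q=false, s=false, u=false, v=false); no atom is both obligatory and forbidden, so the set is consistent.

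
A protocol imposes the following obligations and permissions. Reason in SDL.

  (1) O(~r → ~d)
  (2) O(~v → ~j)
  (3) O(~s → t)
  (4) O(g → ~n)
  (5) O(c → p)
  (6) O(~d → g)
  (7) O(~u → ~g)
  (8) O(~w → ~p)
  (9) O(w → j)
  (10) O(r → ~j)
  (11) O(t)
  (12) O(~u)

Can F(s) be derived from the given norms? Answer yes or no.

Premise 3 is O(~s → t); even if O(t) held, inferring O(~s) would be affirming the consequent — invalid.
No other premise forces O(~s). An ideal world satisfying every premise can still have s true, so F(s) is not derivable.

No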